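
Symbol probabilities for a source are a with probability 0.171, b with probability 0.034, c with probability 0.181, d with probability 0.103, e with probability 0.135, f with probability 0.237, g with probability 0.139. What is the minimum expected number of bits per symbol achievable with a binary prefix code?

2.719 bits/symbol

Repeatedly combine the two least-probable nodes; the expected code length is the sum of the merged weights.
merge 17/500 + 103/1000 → 137/1000
merge 27/200 + 137/1000 → 34/125
merge 139/1000 + 171/1000 → 31/100
merge 181/1000 + 237/1000 → 209/500
merge 34/125 + 31/100 → 291/500
merge 209/500 + 291/500 → 1
L = 137/1000 + 34/125 + 31/100 + 209/500 + 291/500 + 1 = 2719/1000 = 2.719 bits/symbol.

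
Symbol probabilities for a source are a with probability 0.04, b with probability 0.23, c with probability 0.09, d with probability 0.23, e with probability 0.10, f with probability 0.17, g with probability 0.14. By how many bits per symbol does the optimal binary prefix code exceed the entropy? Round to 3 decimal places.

Entropy H = −Σ p log₂ p ≈ 2.6376 bits.
Huffman merges: 1/25+9/100→13/100; 1/10+13/100→23/100; 7/50+17/100→31/100; 23/100+23/100→23/50; 23/100+31/100→27/50; 23/50+27/50→1. L = 267/100 ≈ 2.6700.
L − H = 2.6700 − 2.6376 = 0.032 bits.

0.032 bits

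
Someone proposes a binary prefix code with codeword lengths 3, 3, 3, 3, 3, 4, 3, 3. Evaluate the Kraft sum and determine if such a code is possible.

With common denominator 2^4 = 16: Σ 2^(−ℓᵢ) = 2/16 + 2/16 + 2/16 + 2/16 + 2/16 + 1/16 + 2/16 + 2/16 = 15/16 = 0.9375.
Kraft's inequality requires Σ ≤ 1; here Σ = 0.9375 ≤ 1, so such a prefix code exists.

0.9375; yes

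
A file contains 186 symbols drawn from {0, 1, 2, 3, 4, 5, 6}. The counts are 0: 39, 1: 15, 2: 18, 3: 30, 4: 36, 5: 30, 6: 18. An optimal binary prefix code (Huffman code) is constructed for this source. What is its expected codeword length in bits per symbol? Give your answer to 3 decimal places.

2.774 bits/symbol

Probabilities are the counts divided by 186.
Repeatedly combine the two least-probable nodes; the expected code length is the sum of the merged weights.
merge 5/62 + 3/31 → 11/62
merge 3/31 + 5/31 → 8/31
merge 5/31 + 11/62 → 21/62
merge 6/31 + 13/62 → 25/62
merge 8/31 + 21/62 → 37/62
merge 25/62 + 37/62 → 1
L = 11/62 + 8/31 + 21/62 + 25/62 + 37/62 + 1 = 86/31 ≈ 2.774 bits/symbol.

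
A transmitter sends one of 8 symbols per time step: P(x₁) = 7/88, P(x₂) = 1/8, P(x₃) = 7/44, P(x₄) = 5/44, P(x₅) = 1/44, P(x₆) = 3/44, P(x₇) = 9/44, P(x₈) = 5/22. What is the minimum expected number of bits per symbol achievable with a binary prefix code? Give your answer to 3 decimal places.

Repeatedly combine the two least-probable nodes; the expected code length is the sum of the merged weights.
merge 1/44 + 3/44 → 1/11
merge 7/88 + 1/11 → 15/88
merge 5/44 + 1/8 → 21/88
merge 7/44 + 15/88 → 29/88
merge 9/44 + 5/22 → 19/44
merge 21/88 + 29/88 → 25/44
merge 19/44 + 25/44 → 1
L = 1/11 + 15/88 + 21/88 + 29/88 + 19/44 + 25/44 + 1 = 249/88 ≈ 2.830 bits/symbol.

2.830 bits/symbol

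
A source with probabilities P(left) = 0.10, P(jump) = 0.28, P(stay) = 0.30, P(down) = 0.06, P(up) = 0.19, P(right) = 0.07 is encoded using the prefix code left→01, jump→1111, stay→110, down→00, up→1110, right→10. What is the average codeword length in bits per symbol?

3.24 bits/symbol

L̄ = Σ pᵢ·ℓᵢ = 0.10·2 + 0.28·4 + 0.30·3 + 0.06·2 + 0.19·4 + 0.07·2 = 3.24 bits/symbol.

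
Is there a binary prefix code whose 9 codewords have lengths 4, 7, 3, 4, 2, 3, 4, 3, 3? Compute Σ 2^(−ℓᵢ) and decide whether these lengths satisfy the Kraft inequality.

0.9453125; yes

With common denominator 2^7 = 128: Σ 2^(−ℓᵢ) = 8/128 + 1/128 + 16/128 + 8/128 + 32/128 + 16/128 + 8/128 + 16/128 + 16/128 = 121/128 = 0.9453125.
Kraft's inequality requires Σ ≤ 1; here Σ = 0.9453125 ≤ 1, so such a prefix code exists.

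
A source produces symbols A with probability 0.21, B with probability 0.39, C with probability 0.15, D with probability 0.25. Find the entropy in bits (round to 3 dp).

H = −Σ pᵢ log₂ pᵢ.
−0.21·log₂(0.21) = 0.4728
−0.39·log₂(0.39) = 0.5298
−0.15·log₂(0.15) = 0.4105
−0.25·log₂(0.25) = 0.5000
Sum ≈ 1.9132 → 1.913 bits.

1.913 bits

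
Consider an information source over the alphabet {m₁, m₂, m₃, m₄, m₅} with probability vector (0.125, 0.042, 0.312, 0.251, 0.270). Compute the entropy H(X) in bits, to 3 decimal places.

2.102 bits

H = −Σ pᵢ log₂ pᵢ.
−0.125·log₂(0.125) = 0.3750
−0.042·log₂(0.042) = 0.1921
−0.312·log₂(0.312) = 0.5243
−0.251·log₂(0.251) = 0.5006
−0.270·log₂(0.270) = 0.5100
Sum ≈ 2.1019 → 2.102 bits.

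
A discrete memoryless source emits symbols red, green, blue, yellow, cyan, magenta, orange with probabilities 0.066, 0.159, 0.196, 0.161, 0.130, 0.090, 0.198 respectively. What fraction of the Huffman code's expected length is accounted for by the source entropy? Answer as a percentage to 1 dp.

98.6%

Entropy H = −Σ p log₂ p ≈ 2.7236 bits.
Huffman merges: 33/500+9/100→39/250; 13/100+39/250→143/500; 159/1000+161/1000→8/25; 49/250+99/500→197/500; 143/500+8/25→303/500; 197/500+303/500→1. L = 1381/500 ≈ 2.7620.
Efficiency = H/L = 2.7236/2.7620 = 98.6%.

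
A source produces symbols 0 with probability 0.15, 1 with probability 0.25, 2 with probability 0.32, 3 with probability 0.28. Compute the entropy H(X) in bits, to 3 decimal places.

H = −Σ pᵢ log₂ pᵢ.
−0.15·log₂(0.15) = 0.4105
−0.25·log₂(0.25) = 0.5000
−0.32·log₂(0.32) = 0.5260
−0.28·log₂(0.28) = 0.5142
Sum ≈ 1.9508 → 1.951 bits.

1.951 bits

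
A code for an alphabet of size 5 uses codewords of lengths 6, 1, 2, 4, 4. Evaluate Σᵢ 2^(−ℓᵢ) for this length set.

With common denominator 2^6 = 64: Σ 2^(−ℓᵢ) = 1/64 + 32/64 + 16/64 + 4/64 + 4/64 = 57/64 = 0.890625.

0.890625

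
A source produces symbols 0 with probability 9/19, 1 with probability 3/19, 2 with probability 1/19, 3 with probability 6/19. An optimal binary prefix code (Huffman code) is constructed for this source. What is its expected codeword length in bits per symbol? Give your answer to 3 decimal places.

1.737 bits/symbol

Repeatedly combine the two least-probable nodes; the expected code length is the sum of the merged weights.
merge 1/19 + 3/19 → 4/19
merge 4/19 + 6/19 → 10/19
merge 9/19 + 10/19 → 1
L = 4/19 + 10/19 + 1 = 33/19 ≈ 1.737 bits/symbol.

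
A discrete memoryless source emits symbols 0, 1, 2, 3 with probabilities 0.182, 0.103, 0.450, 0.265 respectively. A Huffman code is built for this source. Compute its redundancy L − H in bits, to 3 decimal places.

0.024 bits

Entropy H = −Σ p log₂ p ≈ 1.8112 bits.
Huffman merges: 103/1000+91/500→57/200; 53/200+57/200→11/20; 9/20+11/20→1. L = 367/200 ≈ 1.8350.
L − H = 1.8350 − 1.8112 = 0.024 bits.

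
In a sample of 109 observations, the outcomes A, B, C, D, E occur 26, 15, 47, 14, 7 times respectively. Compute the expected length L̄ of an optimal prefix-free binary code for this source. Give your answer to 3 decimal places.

2.092 bits/symbol

Probabilities are the counts divided by 109.
Repeatedly combine the two least-probable nodes; the expected code length is the sum of the merged weights.
merge 7/109 + 14/109 → 21/109
merge 15/109 + 21/109 → 36/109
merge 26/109 + 36/109 → 62/109
merge 47/109 + 62/109 → 1
L = 21/109 + 36/109 + 62/109 + 1 = 228/109 ≈ 2.092 bits/symbol.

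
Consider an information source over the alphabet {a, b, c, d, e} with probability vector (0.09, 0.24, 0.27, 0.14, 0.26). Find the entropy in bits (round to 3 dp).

2.219 bits

H = −Σ pᵢ log₂ pᵢ.
−0.09·log₂(0.09) = 0.3127
−0.24·log₂(0.24) = 0.4941
−0.27·log₂(0.27) = 0.5100
−0.14·log₂(0.14) = 0.3971
−0.26·log₂(0.26) = 0.5053
Sum ≈ 2.2192 → 2.219 bits.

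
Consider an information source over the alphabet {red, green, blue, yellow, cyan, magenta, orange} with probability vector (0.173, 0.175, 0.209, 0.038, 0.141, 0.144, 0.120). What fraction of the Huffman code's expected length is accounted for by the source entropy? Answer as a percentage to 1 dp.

97.2%

Entropy H = −Σ p log₂ p ≈ 2.6974 bits.
Huffman merges: 19/500+3/25→79/500; 141/1000+18/125→57/200; 79/500+173/1000→331/1000; 7/40+209/1000→48/125; 57/200+331/1000→77/125; 48/125+77/125→1. L = 1387/500 ≈ 2.7740.
Efficiency = H/L = 2.6974/2.7740 = 97.2%.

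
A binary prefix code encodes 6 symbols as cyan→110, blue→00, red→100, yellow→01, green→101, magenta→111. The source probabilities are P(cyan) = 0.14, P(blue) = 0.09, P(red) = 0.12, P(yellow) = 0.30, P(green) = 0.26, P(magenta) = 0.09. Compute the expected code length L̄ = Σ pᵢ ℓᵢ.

L̄ = Σ pᵢ·ℓᵢ = 0.14·3 + 0.09·2 + 0.12·3 + 0.30·2 + 0.26·3 + 0.09·3 = 2.61 bits/symbol.

2.61 bits/symbol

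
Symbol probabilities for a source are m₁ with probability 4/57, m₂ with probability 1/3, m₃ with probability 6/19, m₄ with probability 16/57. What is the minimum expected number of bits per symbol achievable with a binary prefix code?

2 bits/symbol

Repeatedly combine the two least-probable nodes; the expected code length is the sum of the merged weights.
merge 4/57 + 16/57 → 20/57
merge 6/19 + 1/3 → 37/57
merge 20/57 + 37/57 → 1
L = 20/57 + 37/57 + 1 = 2 bits/symbol.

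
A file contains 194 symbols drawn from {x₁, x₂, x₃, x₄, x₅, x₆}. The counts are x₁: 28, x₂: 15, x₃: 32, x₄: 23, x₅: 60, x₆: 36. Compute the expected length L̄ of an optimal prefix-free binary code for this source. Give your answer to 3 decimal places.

Probabilities are the counts divided by 194.
Repeatedly combine the two least-probable nodes; the expected code length is the sum of the merged weights.
merge 15/194 + 23/194 → 19/97
merge 14/97 + 16/97 → 30/97
merge 18/97 + 19/97 → 37/97
merge 30/97 + 30/97 → 60/97
merge 37/97 + 60/97 → 1
L = 19/97 + 30/97 + 37/97 + 60/97 + 1 = 243/97 ≈ 2.505 bits/symbol.

2.505 bits/symbol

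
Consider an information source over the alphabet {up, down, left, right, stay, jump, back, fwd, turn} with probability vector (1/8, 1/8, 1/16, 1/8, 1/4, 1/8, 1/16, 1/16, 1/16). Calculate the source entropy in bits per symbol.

Each probability is a power of 1/2, so log₂(1/p) is an integer.
H = Σ p·log₂(1/p) = 1/8·3 + 1/8·3 + 1/16·4 + 1/8·3 + 1/4·2 + 1/8·3 + 1/16·4 + 1/16·4 + 1/16·4 = 3 bits.

3 bits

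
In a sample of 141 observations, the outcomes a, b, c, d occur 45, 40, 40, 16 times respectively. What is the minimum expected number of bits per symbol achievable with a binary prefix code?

2 bits/symbol

Probabilities are the counts divided by 141.
Repeatedly combine the two least-probable nodes; the expected code length is the sum of the merged weights.
merge 16/141 + 40/141 → 56/141
merge 40/141 + 15/47 → 85/141
merge 56/141 + 85/141 → 1
L = 56/141 + 85/141 + 1 = 2 bits/symbol.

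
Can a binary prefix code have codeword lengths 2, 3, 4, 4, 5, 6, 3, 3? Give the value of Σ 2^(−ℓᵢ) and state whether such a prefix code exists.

With common denominator 2^6 = 64: Σ 2^(−ℓᵢ) = 16/64 + 8/64 + 4/64 + 4/64 + 2/64 + 1/64 + 8/64 + 8/64 = 51/64 = 0.796875.
Kraft's inequality requires Σ ≤ 1; here Σ = 0.796875 ≤ 1, so such a prefix code exists.

0.796875; yes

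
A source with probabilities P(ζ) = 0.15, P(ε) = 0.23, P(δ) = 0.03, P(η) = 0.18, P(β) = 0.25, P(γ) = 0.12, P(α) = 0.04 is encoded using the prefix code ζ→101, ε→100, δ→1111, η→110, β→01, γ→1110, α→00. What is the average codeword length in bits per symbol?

L̄ = Σ pᵢ·ℓᵢ = 0.15·3 + 0.23·3 + 0.03·4 + 0.18·3 + 0.25·2 + 0.12·4 + 0.04·2 = 2.86 bits/symbol.

2.86 bits/symbol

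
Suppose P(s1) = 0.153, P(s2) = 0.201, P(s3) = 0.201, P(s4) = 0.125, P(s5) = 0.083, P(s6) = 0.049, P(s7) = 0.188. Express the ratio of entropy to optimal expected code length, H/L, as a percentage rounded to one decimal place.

98.3%

Entropy H = −Σ p log₂ p ≈ 2.6844 bits.
Huffman merges: 49/1000+83/1000→33/250; 1/8+33/250→257/1000; 153/1000+47/250→341/1000; 201/1000+201/1000→201/500; 257/1000+341/1000→299/500; 201/500+299/500→1. L = 273/100 ≈ 2.7300.
Efficiency = H/L = 2.6844/2.7300 = 98.3%.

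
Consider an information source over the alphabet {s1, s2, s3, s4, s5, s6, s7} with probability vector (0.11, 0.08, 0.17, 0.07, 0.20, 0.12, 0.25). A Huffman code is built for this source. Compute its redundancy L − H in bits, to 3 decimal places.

Entropy H = −Σ p log₂ p ≈ 2.6764 bits.
Huffman merges: 7/100+2/25→3/20; 11/100+3/25→23/100; 3/20+17/100→8/25; 1/5+23/100→43/100; 1/4+8/25→57/100; 43/100+57/100→1. L = 27/10 ≈ 2.7000.
L − H = 2.7000 − 2.6764 = 0.024 bits.

0.024 bits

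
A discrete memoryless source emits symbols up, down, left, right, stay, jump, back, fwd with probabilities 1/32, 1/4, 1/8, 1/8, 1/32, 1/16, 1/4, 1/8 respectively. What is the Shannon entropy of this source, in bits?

Each probability is a power of 1/2, so log₂(1/p) is an integer.
H = Σ p·log₂(1/p) = 1/32·5 + 1/4·2 + 1/8·3 + 1/8·3 + 1/32·5 + 1/16·4 + 1/4·2 + 1/8·3 = 2.6875 bits.

2.6875 bits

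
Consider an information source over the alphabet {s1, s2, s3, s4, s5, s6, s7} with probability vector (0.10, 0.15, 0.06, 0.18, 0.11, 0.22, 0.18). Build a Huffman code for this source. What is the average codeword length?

Repeatedly combine the two least-probable nodes; the expected code length is the sum of the merged weights.
merge 3/50 + 1/10 → 4/25
merge 11/100 + 3/20 → 13/50
merge 4/25 + 9/50 → 17/50
merge 9/50 + 11/50 → 2/5
merge 13/50 + 17/50 → 3/5
merge 2/5 + 3/5 → 1
L = 4/25 + 13/50 + 17/50 + 2/5 + 3/5 + 1 = 69/25 = 2.76 bits/symbol.

2.76 bits/symbol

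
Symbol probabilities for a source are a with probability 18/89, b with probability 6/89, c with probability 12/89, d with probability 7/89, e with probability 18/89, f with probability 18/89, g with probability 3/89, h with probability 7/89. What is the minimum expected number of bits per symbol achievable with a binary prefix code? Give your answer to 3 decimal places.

Repeatedly combine the two least-probable nodes; the expected code length is the sum of the merged weights.
merge 3/89 + 6/89 → 9/89
merge 7/89 + 7/89 → 14/89
merge 9/89 + 12/89 → 21/89
merge 14/89 + 18/89 → 32/89
merge 18/89 + 18/89 → 36/89
merge 21/89 + 32/89 → 53/89
merge 36/89 + 53/89 → 1
L = 9/89 + 14/89 + 21/89 + 32/89 + 36/89 + 53/89 + 1 = 254/89 ≈ 2.854 bits/symbol.

2.854 bits/symbol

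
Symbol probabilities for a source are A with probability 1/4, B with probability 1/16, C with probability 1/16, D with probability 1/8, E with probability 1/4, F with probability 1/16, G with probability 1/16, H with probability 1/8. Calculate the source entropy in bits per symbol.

Each probability is a power of 1/2, so log₂(1/p) is an integer.
H = Σ p·log₂(1/p) = 1/4·2 + 1/16·4 + 1/16·4 + 1/8·3 + 1/4·2 + 1/16·4 + 1/16·4 + 1/8·3 = 2.75 bits.

2.75 bits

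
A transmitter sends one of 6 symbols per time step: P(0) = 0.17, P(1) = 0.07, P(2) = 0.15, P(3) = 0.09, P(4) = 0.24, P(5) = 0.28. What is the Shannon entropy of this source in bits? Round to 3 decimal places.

2.435 bits

H = −Σ pᵢ log₂ pᵢ.
−0.17·log₂(0.17) = 0.4346
−0.07·log₂(0.07) = 0.2686
−0.15·log₂(0.15) = 0.4105
−0.09·log₂(0.09) = 0.3127
−0.24·log₂(0.24) = 0.4941
−0.28·log₂(0.28) = 0.5142
Sum ≈ 2.4347 → 2.435 bits.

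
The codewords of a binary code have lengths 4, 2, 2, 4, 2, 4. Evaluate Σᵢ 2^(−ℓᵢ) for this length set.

0.9375

With common denominator 2^4 = 16: Σ 2^(−ℓᵢ) = 1/16 + 4/16 + 4/16 + 1/16 + 4/16 + 1/16 = 15/16 = 0.9375.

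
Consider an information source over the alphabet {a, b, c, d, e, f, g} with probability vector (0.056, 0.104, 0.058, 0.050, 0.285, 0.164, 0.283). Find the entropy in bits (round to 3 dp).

H = −Σ pᵢ log₂ pᵢ.
−0.056·log₂(0.056) = 0.2329
−0.104·log₂(0.104) = 0.3396
−0.058·log₂(0.058) = 0.2383
−0.050·log₂(0.050) = 0.2161
−0.285·log₂(0.285) = 0.5161
−0.164·log₂(0.164) = 0.4278
−0.283·log₂(0.283) = 0.5154
Sum ≈ 2.4861 → 2.486 bits.

2.486 bits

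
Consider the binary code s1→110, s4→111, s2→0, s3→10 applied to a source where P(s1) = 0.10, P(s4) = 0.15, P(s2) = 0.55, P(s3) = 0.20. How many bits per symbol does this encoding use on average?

L̄ = Σ pᵢ·ℓᵢ = 0.10·3 + 0.15·3 + 0.55·1 + 0.20·2 = 1.7 bits/symbol.

1.7 bits/symbol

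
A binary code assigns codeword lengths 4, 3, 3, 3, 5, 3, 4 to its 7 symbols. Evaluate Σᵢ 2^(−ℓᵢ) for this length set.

0.65625

With common denominator 2^5 = 32: Σ 2^(−ℓᵢ) = 2/32 + 4/32 + 4/32 + 4/32 + 1/32 + 4/32 + 2/32 = 21/32 = 0.65625.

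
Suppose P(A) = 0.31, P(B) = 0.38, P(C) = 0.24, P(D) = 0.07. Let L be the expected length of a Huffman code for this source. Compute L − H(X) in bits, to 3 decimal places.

0.113 bits

Entropy H = −Σ p log₂ p ≈ 1.8169 bits.
Huffman merges: 7/100+6/25→31/100; 31/100+31/100→31/50; 19/50+31/50→1. L = 193/100 ≈ 1.9300.
L − H = 1.9300 − 1.8169 = 0.113 bits.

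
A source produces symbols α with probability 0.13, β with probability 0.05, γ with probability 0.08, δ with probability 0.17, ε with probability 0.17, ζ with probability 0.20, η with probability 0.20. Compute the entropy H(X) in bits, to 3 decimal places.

2.688 bits

H = −Σ pᵢ log₂ pᵢ.
−0.13·log₂(0.13) = 0.3826
−0.05·log₂(0.05) = 0.2161
−0.08·log₂(0.08) = 0.2915
−0.17·log₂(0.17) = 0.4346
−0.17·log₂(0.17) = 0.4346
−0.20·log₂(0.20) = 0.4644
−0.20·log₂(0.20) = 0.4644
Sum ≈ 2.6882 → 2.688 bits.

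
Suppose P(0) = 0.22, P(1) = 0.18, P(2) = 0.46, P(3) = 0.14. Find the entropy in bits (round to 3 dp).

1.838 bits

H = −Σ pᵢ log₂ pᵢ.
−0.22·log₂(0.22) = 0.4806
−0.18·log₂(0.18) = 0.4453
−0.46·log₂(0.46) = 0.5153
−0.14·log₂(0.14) = 0.3971
Sum ≈ 1.8383 → 1.838 bits.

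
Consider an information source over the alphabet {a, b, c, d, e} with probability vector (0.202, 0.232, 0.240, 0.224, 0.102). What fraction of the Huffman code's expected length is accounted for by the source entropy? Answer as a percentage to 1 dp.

Entropy H = −Σ p log₂ p ≈ 2.2687 bits.
Huffman merges: 51/500+101/500→38/125; 28/125+29/125→57/125; 6/25+38/125→68/125; 57/125+68/125→1. L = 288/125 ≈ 2.3040.
Efficiency = H/L = 2.2687/2.3040 = 98.5%.

98.5%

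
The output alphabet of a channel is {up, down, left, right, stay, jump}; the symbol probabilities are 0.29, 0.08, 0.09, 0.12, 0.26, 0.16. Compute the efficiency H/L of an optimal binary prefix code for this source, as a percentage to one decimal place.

Entropy H = −Σ p log₂ p ≈ 2.4174 bits.
Huffman merges: 2/25+9/100→17/100; 3/25+4/25→7/25; 17/100+13/50→43/100; 7/25+29/100→57/100; 43/100+57/100→1. L = 49/20 ≈ 2.4500.
Efficiency = H/L = 2.4174/2.4500 = 98.7%.

98.7%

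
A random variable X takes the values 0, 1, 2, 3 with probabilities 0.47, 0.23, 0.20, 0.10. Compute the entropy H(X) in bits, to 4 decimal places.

H = −Σ pᵢ log₂ pᵢ.
−0.47·log₂(0.47) = 0.5120
−0.23·log₂(0.23) = 0.4877
−0.20·log₂(0.20) = 0.4644
−0.10·log₂(0.10) = 0.3322
Sum ≈ 1.7962 → 1.7962 bits.

1.7962 bits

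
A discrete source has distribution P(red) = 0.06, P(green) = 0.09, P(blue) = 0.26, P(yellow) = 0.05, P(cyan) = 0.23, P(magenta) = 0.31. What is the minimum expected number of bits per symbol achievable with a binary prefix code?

2.31 bits/symbol

Repeatedly combine the two least-probable nodes; the expected code length is the sum of the merged weights.
merge 1/20 + 3/50 → 11/100
merge 9/100 + 11/100 → 1/5
merge 1/5 + 23/100 → 43/100
merge 13/50 + 31/100 → 57/100
merge 43/100 + 57/100 → 1
L = 11/100 + 1/5 + 43/100 + 57/100 + 1 = 231/100 = 2.31 bits/symbol.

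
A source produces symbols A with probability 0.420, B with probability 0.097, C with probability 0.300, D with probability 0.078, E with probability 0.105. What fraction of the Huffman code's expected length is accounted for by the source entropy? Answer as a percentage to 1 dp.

98.4%

Entropy H = −Σ p log₂ p ≈ 2.0017 bits.
Huffman merges: 39/500+97/1000→7/40; 21/200+7/40→7/25; 7/25+3/10→29/50; 21/50+29/50→1. L = 407/200 ≈ 2.0350.
Efficiency = H/L = 2.0017/2.0350 = 98.4%.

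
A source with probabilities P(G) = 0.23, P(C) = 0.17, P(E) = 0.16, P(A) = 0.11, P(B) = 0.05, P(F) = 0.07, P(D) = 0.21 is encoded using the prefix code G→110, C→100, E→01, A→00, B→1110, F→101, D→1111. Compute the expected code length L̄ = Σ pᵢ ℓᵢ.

L̄ = Σ pᵢ·ℓᵢ = 0.23·3 + 0.17·3 + 0.16·2 + 0.11·2 + 0.05·4 + 0.07·3 + 0.21·4 = 2.99 bits/symbol.

2.99 bits/symbol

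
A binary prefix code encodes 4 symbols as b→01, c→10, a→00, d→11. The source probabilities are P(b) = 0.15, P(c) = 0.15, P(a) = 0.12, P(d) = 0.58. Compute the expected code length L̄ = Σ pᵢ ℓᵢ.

L̄ = Σ pᵢ·ℓᵢ = 0.15·2 + 0.15·2 + 0.12·2 + 0.58·2 = 2 bits/symbol.

2 bits/symbol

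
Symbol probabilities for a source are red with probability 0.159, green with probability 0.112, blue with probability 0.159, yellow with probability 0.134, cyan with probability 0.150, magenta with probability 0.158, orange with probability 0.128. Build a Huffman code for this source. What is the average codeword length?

2.841 bits/symbol

Repeatedly combine the two least-probable nodes; the expected code length is the sum of the merged weights.
merge 14/125 + 16/125 → 6/25
merge 67/500 + 3/20 → 71/250
merge 79/500 + 159/1000 → 317/1000
merge 159/1000 + 6/25 → 399/1000
merge 71/250 + 317/1000 → 601/1000
merge 399/1000 + 601/1000 → 1
L = 6/25 + 71/250 + 317/1000 + 399/1000 + 601/1000 + 1 = 2841/1000 = 2.841 bits/symbol.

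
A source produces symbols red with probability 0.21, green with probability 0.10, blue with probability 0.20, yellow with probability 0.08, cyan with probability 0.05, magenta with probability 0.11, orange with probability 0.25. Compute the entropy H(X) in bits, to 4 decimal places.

H = −Σ pᵢ log₂ pᵢ.
−0.21·log₂(0.21) = 0.4728
−0.10·log₂(0.10) = 0.3322
−0.20·log₂(0.20) = 0.4644
−0.08·log₂(0.08) = 0.2915
−0.05·log₂(0.05) = 0.2161
−0.11·log₂(0.11) = 0.3503
−0.25·log₂(0.25) = 0.5000
Sum ≈ 2.6273 → 2.6273 bits.

2.6273 bits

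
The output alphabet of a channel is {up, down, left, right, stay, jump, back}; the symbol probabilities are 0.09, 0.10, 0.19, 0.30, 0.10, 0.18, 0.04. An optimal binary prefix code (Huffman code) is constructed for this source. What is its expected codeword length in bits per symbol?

Repeatedly combine the two least-probable nodes; the expected code length is the sum of the merged weights.
merge 1/25 + 9/100 → 13/100
merge 1/10 + 1/10 → 1/5
merge 13/100 + 9/50 → 31/100
merge 19/100 + 1/5 → 39/100
merge 3/10 + 31/100 → 61/100
merge 39/100 + 61/100 → 1
L = 13/100 + 1/5 + 31/100 + 39/100 + 61/100 + 1 = 66/25 = 2.64 bits/symbol.

2.64 bits/symbol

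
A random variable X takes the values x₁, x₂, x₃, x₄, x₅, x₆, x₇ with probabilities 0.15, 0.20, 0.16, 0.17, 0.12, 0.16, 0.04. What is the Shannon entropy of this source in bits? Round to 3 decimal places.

H = −Σ pᵢ log₂ pᵢ.
−0.15·log₂(0.15) = 0.4105
−0.20·log₂(0.20) = 0.4644
−0.16·log₂(0.16) = 0.4230
−0.17·log₂(0.17) = 0.4346
−0.12·log₂(0.12) = 0.3671
−0.16·log₂(0.16) = 0.4230
−0.04·log₂(0.04) = 0.1858
Sum ≈ 2.7084 → 2.708 bits.

2.708 bits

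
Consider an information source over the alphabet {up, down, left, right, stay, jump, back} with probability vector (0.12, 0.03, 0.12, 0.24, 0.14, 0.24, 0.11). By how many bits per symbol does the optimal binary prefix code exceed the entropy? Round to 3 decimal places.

Entropy H = −Σ p log₂ p ≈ 2.6216 bits.
Huffman merges: 3/100+11/100→7/50; 3/25+3/25→6/25; 7/50+7/50→7/25; 6/25+6/25→12/25; 6/25+7/25→13/25; 12/25+13/25→1. L = 133/50 ≈ 2.6600.
L − H = 2.6600 − 2.6216 = 0.038 bits.

0.038 bits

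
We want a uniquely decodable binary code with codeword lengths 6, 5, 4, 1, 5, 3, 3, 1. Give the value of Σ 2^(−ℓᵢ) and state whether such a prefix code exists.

1.390625; no

With common denominator 2^6 = 64: Σ 2^(−ℓᵢ) = 1/64 + 2/64 + 4/64 + 32/64 + 2/64 + 8/64 + 8/64 + 32/64 = 89/64 = 1.390625.
Kraft's inequality requires Σ ≤ 1; here Σ = 1.390625 > 1, so no such prefix code exists.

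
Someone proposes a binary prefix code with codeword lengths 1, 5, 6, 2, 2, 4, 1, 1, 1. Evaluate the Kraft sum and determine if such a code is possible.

2.609375; no

With common denominator 2^6 = 64: Σ 2^(−ℓᵢ) = 32/64 + 2/64 + 1/64 + 16/64 + 16/64 + 4/64 + 32/64 + 32/64 + 32/64 = 167/64 = 2.609375.
Kraft's inequality requires Σ ≤ 1; here Σ = 2.609375 > 1, so no such prefix code exists.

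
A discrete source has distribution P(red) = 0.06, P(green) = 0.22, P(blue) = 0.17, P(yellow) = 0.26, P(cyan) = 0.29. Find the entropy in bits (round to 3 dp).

2.182 bits

H = −Σ pᵢ log₂ pᵢ.
−0.06·log₂(0.06) = 0.2435
−0.22·log₂(0.22) = 0.4806
−0.17·log₂(0.17) = 0.4346
−0.26·log₂(0.26) = 0.5053
−0.29·log₂(0.29) = 0.5179
Sum ≈ 2.1819 → 2.182 bits.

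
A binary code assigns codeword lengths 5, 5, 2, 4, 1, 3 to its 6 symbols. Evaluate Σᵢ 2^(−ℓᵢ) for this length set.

With common denominator 2^5 = 32: Σ 2^(−ℓᵢ) = 1/32 + 1/32 + 8/32 + 2/32 + 16/32 + 4/32 = 32/32 = 1.

1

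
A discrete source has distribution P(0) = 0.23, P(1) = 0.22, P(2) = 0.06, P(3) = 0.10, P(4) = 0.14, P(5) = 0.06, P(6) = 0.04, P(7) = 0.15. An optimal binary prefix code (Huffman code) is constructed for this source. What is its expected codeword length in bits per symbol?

2.81 bits/symbol

Repeatedly combine the two least-probable nodes; the expected code length is the sum of the merged weights.
merge 1/25 + 3/50 → 1/10
merge 3/50 + 1/10 → 4/25
merge 1/10 + 7/50 → 6/25
merge 3/20 + 4/25 → 31/100
merge 11/50 + 23/100 → 9/20
merge 6/25 + 31/100 → 11/20
merge 9/20 + 11/20 → 1
L = 1/10 + 4/25 + 6/25 + 31/100 + 9/20 + 11/20 + 1 = 281/100 = 2.81 bits/symbol.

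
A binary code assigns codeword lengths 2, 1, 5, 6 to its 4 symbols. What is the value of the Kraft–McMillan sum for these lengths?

0.796875

With common denominator 2^6 = 64: Σ 2^(−ℓᵢ) = 16/64 + 32/64 + 2/64 + 1/64 = 51/64 = 0.796875.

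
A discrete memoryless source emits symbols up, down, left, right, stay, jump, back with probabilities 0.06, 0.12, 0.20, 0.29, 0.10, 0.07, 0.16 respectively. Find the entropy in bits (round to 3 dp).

H = −Σ pᵢ log₂ pᵢ.
−0.06·log₂(0.06) = 0.2435
−0.12·log₂(0.12) = 0.3671
−0.20·log₂(0.20) = 0.4644
−0.29·log₂(0.29) = 0.5179
−0.10·log₂(0.10) = 0.3322
−0.07·log₂(0.07) = 0.2686
−0.16·log₂(0.16) = 0.4230
Sum ≈ 2.6167 → 2.617 bits.

2.617 bits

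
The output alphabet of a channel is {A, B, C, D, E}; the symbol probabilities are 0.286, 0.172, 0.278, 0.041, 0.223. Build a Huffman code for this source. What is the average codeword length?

2.213 bits/symbol

Repeatedly combine the two least-probable nodes; the expected code length is the sum of the merged weights.
merge 41/1000 + 43/250 → 213/1000
merge 213/1000 + 223/1000 → 109/250
merge 139/500 + 143/500 → 141/250
merge 109/250 + 141/250 → 1
L = 213/1000 + 109/250 + 141/250 + 1 = 2213/1000 = 2.213 bits/symbol.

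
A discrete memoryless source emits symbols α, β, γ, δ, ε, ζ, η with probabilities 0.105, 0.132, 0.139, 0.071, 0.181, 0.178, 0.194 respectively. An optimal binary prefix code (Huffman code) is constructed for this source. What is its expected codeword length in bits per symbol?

Repeatedly combine the two least-probable nodes; the expected code length is the sum of the merged weights.
merge 71/1000 + 21/200 → 22/125
merge 33/250 + 139/1000 → 271/1000
merge 22/125 + 89/500 → 177/500
merge 181/1000 + 97/500 → 3/8
merge 271/1000 + 177/500 → 5/8
merge 3/8 + 5/8 → 1
L = 22/125 + 271/1000 + 177/500 + 3/8 + 5/8 + 1 = 2801/1000 = 2.801 bits/symbol.

2.801 bits/symbol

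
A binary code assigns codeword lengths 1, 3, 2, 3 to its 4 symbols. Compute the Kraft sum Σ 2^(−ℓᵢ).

With common denominator 2^3 = 8: Σ 2^(−ℓᵢ) = 4/8 + 1/8 + 2/8 + 1/8 = 8/8 = 1.

1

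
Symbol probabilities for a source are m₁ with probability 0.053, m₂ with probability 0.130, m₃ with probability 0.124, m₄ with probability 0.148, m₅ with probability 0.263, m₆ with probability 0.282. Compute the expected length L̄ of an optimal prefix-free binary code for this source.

2.455 bits/symbol

Repeatedly combine the two least-probable nodes; the expected code length is the sum of the merged weights.
merge 53/1000 + 31/250 → 177/1000
merge 13/100 + 37/250 → 139/500
merge 177/1000 + 263/1000 → 11/25
merge 139/500 + 141/500 → 14/25
merge 11/25 + 14/25 → 1
L = 177/1000 + 139/500 + 11/25 + 14/25 + 1 = 491/200 = 2.455 bits/symbol.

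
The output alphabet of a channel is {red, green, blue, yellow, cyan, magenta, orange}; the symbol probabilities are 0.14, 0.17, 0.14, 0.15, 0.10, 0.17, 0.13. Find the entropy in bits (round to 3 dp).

H = −Σ pᵢ log₂ pᵢ.
−0.14·log₂(0.14) = 0.3971
−0.17·log₂(0.17) = 0.4346
−0.14·log₂(0.14) = 0.3971
−0.15·log₂(0.15) = 0.4105
−0.10·log₂(0.10) = 0.3322
−0.17·log₂(0.17) = 0.4346
−0.13·log₂(0.13) = 0.3826
Sum ≈ 2.7888 → 2.789 bits.

2.789 bits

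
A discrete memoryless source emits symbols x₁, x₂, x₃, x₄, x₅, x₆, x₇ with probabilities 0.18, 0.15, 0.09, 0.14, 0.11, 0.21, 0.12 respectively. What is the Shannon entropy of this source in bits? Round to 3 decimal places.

H = −Σ pᵢ log₂ pᵢ.
−0.18·log₂(0.18) = 0.4453
−0.15·log₂(0.15) = 0.4105
−0.09·log₂(0.09) = 0.3127
−0.14·log₂(0.14) = 0.3971
−0.11·log₂(0.11) = 0.3503
−0.21·log₂(0.21) = 0.4728
−0.12·log₂(0.12) = 0.3671
Sum ≈ 2.7558 → 2.756 bits.

2.756 bits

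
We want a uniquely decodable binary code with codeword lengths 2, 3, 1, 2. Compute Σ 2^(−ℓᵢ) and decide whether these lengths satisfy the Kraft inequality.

With common denominator 2^3 = 8: Σ 2^(−ℓᵢ) = 2/8 + 1/8 + 4/8 + 2/8 = 9/8 = 1.125.
Kraft's inequality requires Σ ≤ 1; here Σ = 1.125 > 1, so no such prefix code exists.

1.125; no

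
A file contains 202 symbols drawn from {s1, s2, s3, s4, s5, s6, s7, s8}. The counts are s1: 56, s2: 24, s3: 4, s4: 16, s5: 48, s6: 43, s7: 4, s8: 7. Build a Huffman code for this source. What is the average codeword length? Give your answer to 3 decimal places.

2.540 bits/symbol

Probabilities are the counts divided by 202.
Repeatedly combine the two least-probable nodes; the expected code length is the sum of the merged weights.
merge 2/101 + 2/101 → 4/101
merge 7/202 + 4/101 → 15/202
merge 15/202 + 8/101 → 31/202
merge 12/101 + 31/202 → 55/202
merge 43/202 + 24/101 → 91/202
merge 55/202 + 28/101 → 111/202
merge 91/202 + 111/202 → 1
L = 4/101 + 15/202 + 31/202 + 55/202 + 91/202 + 111/202 + 1 = 513/202 ≈ 2.540 bits/symbol.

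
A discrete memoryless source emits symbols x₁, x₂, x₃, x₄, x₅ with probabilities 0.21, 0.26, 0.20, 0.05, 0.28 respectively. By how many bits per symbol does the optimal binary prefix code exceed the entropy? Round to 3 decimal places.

0.077 bits

Entropy H = −Σ p log₂ p ≈ 2.1728 bits.
Huffman merges: 1/20+1/5→1/4; 21/100+1/4→23/50; 13/50+7/25→27/50; 23/50+27/50→1. L = 9/4 ≈ 2.2500.
L − H = 2.2500 − 2.1728 = 0.077 bits.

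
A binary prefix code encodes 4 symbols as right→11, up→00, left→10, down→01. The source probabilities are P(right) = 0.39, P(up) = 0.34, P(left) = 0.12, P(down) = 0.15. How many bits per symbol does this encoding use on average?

L̄ = Σ pᵢ·ℓᵢ = 0.39·2 + 0.34·2 + 0.12·2 + 0.15·2 = 2 bits/symbol.

2 bits/symbol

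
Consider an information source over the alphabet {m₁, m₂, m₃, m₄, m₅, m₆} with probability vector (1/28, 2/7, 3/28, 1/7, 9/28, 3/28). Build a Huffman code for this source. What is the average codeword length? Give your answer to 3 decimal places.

Repeatedly combine the two least-probable nodes; the expected code length is the sum of the merged weights.
merge 1/28 + 3/28 → 1/7
merge 3/28 + 1/7 → 1/4
merge 1/7 + 1/4 → 11/28
merge 2/7 + 9/28 → 17/28
merge 11/28 + 17/28 → 1
L = 1/7 + 1/4 + 11/28 + 17/28 + 1 = 67/28 ≈ 2.393 bits/symbol.

2.393 bits/symbol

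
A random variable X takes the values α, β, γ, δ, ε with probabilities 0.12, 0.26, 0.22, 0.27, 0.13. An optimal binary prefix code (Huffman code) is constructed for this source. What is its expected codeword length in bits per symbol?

2.25 bits/symbol

Repeatedly combine the two least-probable nodes; the expected code length is the sum of the merged weights.
merge 3/25 + 13/100 → 1/4
merge 11/50 + 1/4 → 47/100
merge 13/50 + 27/100 → 53/100
merge 47/100 + 53/100 → 1
L = 1/4 + 47/100 + 53/100 + 1 = 9/4 = 2.25 bits/symbol.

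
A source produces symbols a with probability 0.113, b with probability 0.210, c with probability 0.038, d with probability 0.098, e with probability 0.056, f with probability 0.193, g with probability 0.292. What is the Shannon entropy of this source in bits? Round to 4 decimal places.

2.5455 bits

H = −Σ pᵢ log₂ pᵢ.
−0.113·log₂(0.113) = 0.3555
−0.210·log₂(0.210) = 0.4728
−0.038·log₂(0.038) = 0.1793
−0.098·log₂(0.098) = 0.3284
−0.056·log₂(0.056) = 0.2329
−0.193·log₂(0.193) = 0.4581
−0.292·log₂(0.292) = 0.5186
Sum ≈ 2.5455 → 2.5455 bits.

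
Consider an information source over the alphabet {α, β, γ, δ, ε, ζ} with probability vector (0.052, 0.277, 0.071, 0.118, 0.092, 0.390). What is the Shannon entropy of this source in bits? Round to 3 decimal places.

H = −Σ pᵢ log₂ pᵢ.
−0.052·log₂(0.052) = 0.2218
−0.277·log₂(0.277) = 0.5130
−0.071·log₂(0.071) = 0.2709
−0.118·log₂(0.118) = 0.3638
−0.092·log₂(0.092) = 0.3167
−0.390·log₂(0.390) = 0.5298
Sum ≈ 2.2160 → 2.216 bits.

2.216 bits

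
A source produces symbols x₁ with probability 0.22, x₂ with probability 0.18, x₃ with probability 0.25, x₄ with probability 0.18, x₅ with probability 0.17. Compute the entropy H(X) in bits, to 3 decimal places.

H = −Σ pᵢ log₂ pᵢ.
−0.22·log₂(0.22) = 0.4806
−0.18·log₂(0.18) = 0.4453
−0.25·log₂(0.25) = 0.5000
−0.18·log₂(0.18) = 0.4453
−0.17·log₂(0.17) = 0.4346
Sum ≈ 2.3058 → 2.306 bits.

2.306 bits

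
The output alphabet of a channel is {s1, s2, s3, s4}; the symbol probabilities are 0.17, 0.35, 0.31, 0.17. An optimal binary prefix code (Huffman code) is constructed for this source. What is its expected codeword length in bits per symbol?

1.99 bits/symbol

Repeatedly combine the two least-probable nodes; the expected code length is the sum of the merged weights.
merge 17/100 + 17/100 → 17/50
merge 31/100 + 17/50 → 13/20
merge 7/20 + 13/20 → 1
L = 17/50 + 13/20 + 1 = 199/100 = 1.99 bits/symbol.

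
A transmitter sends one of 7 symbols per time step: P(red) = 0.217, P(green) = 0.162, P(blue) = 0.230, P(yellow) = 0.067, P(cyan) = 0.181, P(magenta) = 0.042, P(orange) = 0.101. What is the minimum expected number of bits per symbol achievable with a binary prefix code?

Repeatedly combine the two least-probable nodes; the expected code length is the sum of the merged weights.
merge 21/500 + 67/1000 → 109/1000
merge 101/1000 + 109/1000 → 21/100
merge 81/500 + 181/1000 → 343/1000
merge 21/100 + 217/1000 → 427/1000
merge 23/100 + 343/1000 → 573/1000
merge 427/1000 + 573/1000 → 1
L = 109/1000 + 21/100 + 343/1000 + 427/1000 + 573/1000 + 1 = 1331/500 = 2.662 bits/symbol.

2.662 bits/symbol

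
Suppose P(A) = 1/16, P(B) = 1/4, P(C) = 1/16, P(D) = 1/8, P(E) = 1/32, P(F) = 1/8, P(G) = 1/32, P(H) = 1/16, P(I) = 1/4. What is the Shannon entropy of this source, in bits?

2.8125 bits

Each probability is a power of 1/2, so log₂(1/p) is an integer.
H = Σ p·log₂(1/p) = 1/16·4 + 1/4·2 + 1/16·4 + 1/8·3 + 1/32·5 + 1/8·3 + 1/32·5 + 1/16·4 + 1/4·2 = 2.8125 bits.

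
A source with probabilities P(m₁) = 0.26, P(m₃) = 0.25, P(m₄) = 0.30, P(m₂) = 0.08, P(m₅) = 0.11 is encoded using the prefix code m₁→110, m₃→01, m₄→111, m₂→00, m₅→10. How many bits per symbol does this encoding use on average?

L̄ = Σ pᵢ·ℓᵢ = 0.26·3 + 0.25·2 + 0.30·3 + 0.08·2 + 0.11·2 = 2.56 bits/symbol.

2.56 bits/symbol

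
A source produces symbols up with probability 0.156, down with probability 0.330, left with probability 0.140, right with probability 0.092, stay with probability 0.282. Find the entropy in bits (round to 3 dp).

2.175 bits

H = −Σ pᵢ log₂ pᵢ.
−0.156·log₂(0.156) = 0.4181
−0.330·log₂(0.330) = 0.5278
−0.140·log₂(0.140) = 0.3971
−0.092·log₂(0.092) = 0.3167
−0.282·log₂(0.282) = 0.5150
Sum ≈ 2.1748 → 2.175 bits.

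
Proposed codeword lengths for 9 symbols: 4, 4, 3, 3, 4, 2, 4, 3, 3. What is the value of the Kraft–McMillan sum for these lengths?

With common denominator 2^4 = 16: Σ 2^(−ℓᵢ) = 1/16 + 1/16 + 2/16 + 2/16 + 1/16 + 4/16 + 1/16 + 2/16 + 2/16 = 16/16 = 1.

1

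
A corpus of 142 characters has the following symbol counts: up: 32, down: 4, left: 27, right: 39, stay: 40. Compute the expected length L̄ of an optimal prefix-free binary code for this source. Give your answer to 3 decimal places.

Probabilities are the counts divided by 142.
Repeatedly combine the two least-probable nodes; the expected code length is the sum of the merged weights.
merge 2/71 + 27/142 → 31/142
merge 31/142 + 16/71 → 63/142
merge 39/142 + 20/71 → 79/142
merge 63/142 + 79/142 → 1
L = 31/142 + 63/142 + 79/142 + 1 = 315/142 ≈ 2.218 bits/symbol.

2.218 bits/symbol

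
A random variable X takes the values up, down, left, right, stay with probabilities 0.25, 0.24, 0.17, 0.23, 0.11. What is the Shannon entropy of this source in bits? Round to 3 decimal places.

2.267 bits

H = −Σ pᵢ log₂ pᵢ.
−0.25·log₂(0.25) = 0.5000
−0.24·log₂(0.24) = 0.4941
−0.17·log₂(0.17) = 0.4346
−0.23·log₂(0.23) = 0.4877
−0.11·log₂(0.11) = 0.3503
Sum ≈ 2.2667 → 2.267 bits.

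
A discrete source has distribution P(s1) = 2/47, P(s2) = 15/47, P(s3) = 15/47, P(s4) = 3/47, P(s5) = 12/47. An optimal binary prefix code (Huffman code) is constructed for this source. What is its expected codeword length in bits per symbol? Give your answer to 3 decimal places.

Repeatedly combine the two least-probable nodes; the expected code length is the sum of the merged weights.
merge 2/47 + 3/47 → 5/47
merge 5/47 + 12/47 → 17/47
merge 15/47 + 15/47 → 30/47
merge 17/47 + 30/47 → 1
L = 5/47 + 17/47 + 30/47 + 1 = 99/47 ≈ 2.106 bits/symbol.

2.106 bits/symbol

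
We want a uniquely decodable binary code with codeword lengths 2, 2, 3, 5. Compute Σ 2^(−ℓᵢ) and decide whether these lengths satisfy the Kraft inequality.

With common denominator 2^5 = 32: Σ 2^(−ℓᵢ) = 8/32 + 8/32 + 4/32 + 1/32 = 21/32 = 0.65625.
Kraft's inequality requires Σ ≤ 1; here Σ = 0.65625 ≤ 1, so such a prefix code exists.

0.65625; yes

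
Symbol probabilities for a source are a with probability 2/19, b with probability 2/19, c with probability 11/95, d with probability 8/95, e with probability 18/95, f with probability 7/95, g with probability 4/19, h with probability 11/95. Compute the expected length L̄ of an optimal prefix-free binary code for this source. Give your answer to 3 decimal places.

2.947 bits/symbol

Repeatedly combine the two least-probable nodes; the expected code length is the sum of the merged weights.
merge 7/95 + 8/95 → 3/19
merge 2/19 + 2/19 → 4/19
merge 11/95 + 11/95 → 22/95
merge 3/19 + 18/95 → 33/95
merge 4/19 + 4/19 → 8/19
merge 22/95 + 33/95 → 11/19
merge 8/19 + 11/19 → 1
L = 3/19 + 4/19 + 22/95 + 33/95 + 8/19 + 11/19 + 1 = 56/19 ≈ 2.947 bits/symbol.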